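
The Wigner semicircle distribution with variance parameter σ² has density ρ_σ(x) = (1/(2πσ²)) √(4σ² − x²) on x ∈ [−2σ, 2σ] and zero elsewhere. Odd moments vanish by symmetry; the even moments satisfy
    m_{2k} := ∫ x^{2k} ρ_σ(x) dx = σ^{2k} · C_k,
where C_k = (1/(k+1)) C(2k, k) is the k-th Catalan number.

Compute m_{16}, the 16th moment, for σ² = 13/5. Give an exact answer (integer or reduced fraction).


By the scaled semicircle moment identity, m_{2k} = σ^{2k} · C_k with k = 8.
C_8 = (1/(k+1)) · C(2k, k) = (1/9) · C(16, 8) = (1/9) · 12870 = 1430.
σ^{2k} = (σ²)^k = (13/5)^8 = 815730721/390625.

Therefore m_{16} = σ^{16} · C_8 = (815730721/390625) · 1430 = 233298986206/78125.


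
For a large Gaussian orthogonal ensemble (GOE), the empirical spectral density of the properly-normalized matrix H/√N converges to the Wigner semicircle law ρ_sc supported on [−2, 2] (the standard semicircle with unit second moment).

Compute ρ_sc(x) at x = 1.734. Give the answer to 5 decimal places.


ρ_sc(x) = (1/(2π)) √(4 − x²). With x = 1.734:
  4 − x² = 4 − (1.734)² = 4 − 3.006756 = 0.993244.
  √(4 − x²) = 0.996616.
  1/(2π) = 0.159155.
  ρ_sc(1.734) = 0.159155 · 0.996616 = 0.158616.

Rounded to 5 decimal places: ρ_sc(1.734) ≈ 0.15862.


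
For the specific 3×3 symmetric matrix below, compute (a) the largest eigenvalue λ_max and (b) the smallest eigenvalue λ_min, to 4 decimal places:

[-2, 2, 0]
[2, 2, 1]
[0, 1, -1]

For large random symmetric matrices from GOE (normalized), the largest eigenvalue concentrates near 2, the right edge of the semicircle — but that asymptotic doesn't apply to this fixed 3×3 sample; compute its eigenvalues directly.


Since M is real symmetric, all three eigenvalues are real; they are the roots of det(λI − M) = λ³ − (tr M) λ² + s λ − det M, where s is the sum of the principal 2×2 minors.
tr M = -2 + 2 + (-1) = -1.
s = ((-2)·2 − 2²) + ((-2)·(-1) − 0²) + (2·(-1) − 1²) = -8 + 2 + (-3) = -9.
det M (expand along row 1) = (-2)·(-3) − 2·(-2) + 0·2 = 10.
Characteristic polynomial: λ³ + λ² − 9λ − 10 = 0.
Substitute λ = y + (tr M)/3 = y − 0.333333 to remove the quadratic term: y³ + p·y + q = 0 with p = s − (tr M)²/3 = -9.333333 and q = −2(tr M)³/27 + (tr M)·s/3 − det M = -6.925926.
Three real roots ⇒ use the trigonometric (Viète) form: r = 2√(−p/3) = 3.527668, φ = arccos(3q/(p·r)) = arccos(0.631066) = 0.887870 rad.
y_k = r·cos(φ/3 − 2πk/3) for k = 0, 1, 2 gives y = 3.374298, -0.796128, -2.578170.
λ_k = y_k − 0.333333 gives λ = 3.0410, -1.1295, -2.9115 (check: the sum is -1.0000 = tr M).

Hence λ_max = 3.0410 and λ_min = -2.9115.


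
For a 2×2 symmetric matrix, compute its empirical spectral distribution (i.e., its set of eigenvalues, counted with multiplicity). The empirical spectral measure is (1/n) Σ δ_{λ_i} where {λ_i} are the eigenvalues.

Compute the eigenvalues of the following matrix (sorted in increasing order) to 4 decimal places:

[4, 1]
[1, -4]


Since M is real symmetric, both eigenvalues are real; they are the roots of det(λI − M) = λ² − (tr M) λ + det M.
tr M = 4 + (-4) = 0.
det M = 4·(-4) − 1² = -16 − 1 = -17.
Characteristic polynomial: λ² − 17 = 0.
Discriminant Δ = (tr M)² − 4·det M = 0 − (-68) = 68; √Δ = 8.246211.
λ = (tr M ± √Δ)/2 = (0 ± 8.246211)/2, giving (tr M − √Δ)/2 = -4.1231 and (tr M + √Δ)/2 = 4.1231.

Eigenvalues sorted in increasing order: [-4.1231, 4.1231].


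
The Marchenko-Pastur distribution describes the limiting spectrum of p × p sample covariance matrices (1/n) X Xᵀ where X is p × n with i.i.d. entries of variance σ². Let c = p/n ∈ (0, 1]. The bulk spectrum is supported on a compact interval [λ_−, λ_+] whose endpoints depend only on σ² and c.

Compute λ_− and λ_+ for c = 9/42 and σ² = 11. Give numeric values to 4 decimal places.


c = 9/42 = 0.214286; √c = 0.462910.
λ_− = σ² (1 − √c)² = 11 · (1 − 0.462910)² = 11 · (0.537090)² = 3.173122.
λ_+ = σ² (1 + √c)² = 11 · (1 + 0.462910)² = 11 · (1.462910)² = 23.541164.

Rounded to 4 decimal places: λ_− ≈ 3.1731, λ_+ ≈ 23.5412.


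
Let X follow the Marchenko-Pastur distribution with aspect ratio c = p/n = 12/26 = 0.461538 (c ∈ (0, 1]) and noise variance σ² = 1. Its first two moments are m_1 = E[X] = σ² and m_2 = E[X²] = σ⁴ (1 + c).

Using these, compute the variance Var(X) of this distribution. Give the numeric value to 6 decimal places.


m_1 = E[X] = σ² = 1, so m_1² = 1.
m_2 = E[X²] = σ⁴ (1 + c) = 1 · (1 + 0.461538) = 1 · 1.461538 = 1.461538.
(Note m_2 − m_1² simplifies to c · σ⁴ = 0.461538 · 1.)

Var(X) = m_2 − m_1² = 1.461538 − 1 = 0.461538.


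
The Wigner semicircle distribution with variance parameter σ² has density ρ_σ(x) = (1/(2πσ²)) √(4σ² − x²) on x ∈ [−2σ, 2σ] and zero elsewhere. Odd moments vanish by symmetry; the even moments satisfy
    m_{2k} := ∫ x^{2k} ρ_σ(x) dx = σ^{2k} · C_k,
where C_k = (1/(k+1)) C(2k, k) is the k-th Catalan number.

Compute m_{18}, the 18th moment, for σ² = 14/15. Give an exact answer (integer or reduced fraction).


By the scaled semicircle moment identity, m_{2k} = σ^{2k} · C_k with k = 9.
C_9 = (1/(k+1)) · C(2k, k) = (1/10) · C(18, 9) = (1/10) · 48620 = 4862.
σ^{2k} = (σ²)^k = (14/15)^9 = 20661046784/38443359375.

Therefore m_{18} = σ^{18} · C_9 = (20661046784/38443359375) · 4862 = 100454009463808/38443359375.


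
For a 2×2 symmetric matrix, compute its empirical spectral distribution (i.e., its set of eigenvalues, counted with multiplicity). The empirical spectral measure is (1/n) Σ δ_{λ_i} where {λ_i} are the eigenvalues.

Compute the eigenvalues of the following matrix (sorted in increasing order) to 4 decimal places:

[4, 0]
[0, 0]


Since M is real symmetric, both eigenvalues are real; they are the roots of det(λI − M) = λ² − (tr M) λ + det M.
tr M = 4 + 0 = 4.
det M = 4·0 − 0² = 0 − 0 = 0.
Characteristic polynomial: λ² − 4λ = 0.
Discriminant Δ = (tr M)² − 4·det M = 16 − 0 = 16; √Δ = 4.000000.
λ = (tr M ± √Δ)/2 = (4 ± 4.000000)/2, giving (tr M − √Δ)/2 = 0.0000 and (tr M + √Δ)/2 = 4.0000.

Eigenvalues sorted in increasing order: [0.0000, 4.0000].


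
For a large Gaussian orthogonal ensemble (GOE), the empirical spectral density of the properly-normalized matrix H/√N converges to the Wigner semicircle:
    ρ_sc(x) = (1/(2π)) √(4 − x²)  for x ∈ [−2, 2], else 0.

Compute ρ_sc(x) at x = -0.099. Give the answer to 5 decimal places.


ρ_sc(x) = (1/(2π)) √(4 − x²). With x = -0.099:
  4 − x² = 4 − (-0.099)² = 4 − 0.009801 = 3.990199.
  √(4 − x²) = 1.997548.
  1/(2π) = 0.159155.
  ρ_sc(-0.099) = 0.159155 · 1.997548 = 0.317920.

Rounded to 5 decimal places: ρ_sc(-0.099) ≈ 0.31792.


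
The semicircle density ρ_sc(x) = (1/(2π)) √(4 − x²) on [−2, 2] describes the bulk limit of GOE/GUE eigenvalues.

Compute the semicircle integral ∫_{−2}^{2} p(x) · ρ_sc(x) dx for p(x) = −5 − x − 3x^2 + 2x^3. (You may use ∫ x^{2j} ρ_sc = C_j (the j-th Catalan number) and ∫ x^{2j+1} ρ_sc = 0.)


Write p(x) = Σ a_i x^i, split into monomials and integrate each against ρ_sc separately.
Using ∫ x^{2j} ρ_sc = C_j = (1/(j+1)) C(2j, j) (Catalan numbers) and ∫ x^{2j+1} ρ_sc = 0 (odd monomials vanish by symmetry):
  i = 0 (even): a_0 · C_{0} = -5 · 1 = -5
  i = 1 (odd): ∫ x^1 ρ_sc = 0 (vanishes)
  i = 2 (even): a_2 · C_{1} = -3 · 1 = -3
  i = 3 (odd): ∫ x^3 ρ_sc = 0 (vanishes)

Summing the contributions: ∫_{−2}^{2} p(x) ρ_sc(x) dx = (-5) + (-3) = -8.


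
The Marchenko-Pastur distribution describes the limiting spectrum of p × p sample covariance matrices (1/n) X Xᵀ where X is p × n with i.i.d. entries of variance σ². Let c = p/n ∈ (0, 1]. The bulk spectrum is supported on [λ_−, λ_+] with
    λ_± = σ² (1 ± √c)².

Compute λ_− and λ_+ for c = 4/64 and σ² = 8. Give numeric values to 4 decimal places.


c = 4/64 = 0.062500; √c = 0.250000.
λ_− = σ² (1 − √c)² = 8 · (1 − 0.250000)² = 8 · (0.750000)² = 4.500000.
λ_+ = σ² (1 + √c)² = 8 · (1 + 0.250000)² = 8 · (1.250000)² = 12.500000.

Rounded to 4 decimal places: λ_− ≈ 4.5000, λ_+ ≈ 12.5000.


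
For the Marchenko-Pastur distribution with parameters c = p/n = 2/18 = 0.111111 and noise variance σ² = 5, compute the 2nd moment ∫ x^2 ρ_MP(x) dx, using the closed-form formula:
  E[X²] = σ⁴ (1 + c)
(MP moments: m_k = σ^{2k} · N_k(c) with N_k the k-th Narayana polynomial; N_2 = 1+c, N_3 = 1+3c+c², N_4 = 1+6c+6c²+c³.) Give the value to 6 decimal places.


E[X²] = σ⁴ (1 + c) (second MP moment). With σ² = 5 (so σ⁴ = 25) and c = 2/18 = 0.111111: E[X²] = 25 · (1 + 0.111111) = 25 · 1.111111.

So E[X^2] = 27.777778.


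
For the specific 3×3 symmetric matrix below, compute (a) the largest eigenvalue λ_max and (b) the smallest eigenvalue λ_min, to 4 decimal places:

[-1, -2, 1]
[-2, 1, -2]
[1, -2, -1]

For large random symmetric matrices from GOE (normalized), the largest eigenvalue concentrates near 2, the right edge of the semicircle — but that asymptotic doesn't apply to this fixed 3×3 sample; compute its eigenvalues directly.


Since M is real symmetric, all three eigenvalues are real; they are the roots of det(λI − M) = λ³ − (tr M) λ² + s λ − det M, where s is the sum of the principal 2×2 minors.
tr M = -1 + 1 + (-1) = -1.
s = ((-1)·1 − (-2)²) + ((-1)·(-1) − 1²) + (1·(-1) − (-2)²) = -5 + 0 + (-5) = -10.
det M (expand along row 1) = (-1)·(-5) − (-2)·4 + 1·3 = 16.
Characteristic polynomial: λ³ + λ² − 10λ − 16 = 0.
Substitute λ = y + (tr M)/3 = y − 0.333333 to remove the quadratic term: y³ + p·y + q = 0 with p = s − (tr M)²/3 = -10.333333 and q = −2(tr M)³/27 + (tr M)·s/3 − det M = -12.592593.
Three real roots ⇒ use the trigonometric (Viète) form: r = 2√(−p/3) = 3.711843, φ = arccos(3q/(p·r)) = arccos(0.984932) = 0.173814 rad.
y_k = r·cos(φ/3 − 2πk/3) for k = 0, 1, 2 gives y = 3.705615, -1.666667, -2.038948.
λ_k = y_k − 0.333333 gives λ = 3.3723, -2.0000, -2.3723 (check: the sum is -1.0000 = tr M).

Hence λ_max = 3.3723 and λ_min = -2.3723.


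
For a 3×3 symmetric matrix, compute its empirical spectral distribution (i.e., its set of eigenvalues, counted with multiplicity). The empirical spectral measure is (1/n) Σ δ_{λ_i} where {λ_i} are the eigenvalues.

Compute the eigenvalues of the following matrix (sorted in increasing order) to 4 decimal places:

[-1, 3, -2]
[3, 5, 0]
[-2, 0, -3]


Since M is real symmetric, all three eigenvalues are real; they are the roots of det(λI − M) = λ³ − (tr M) λ² + s λ − det M, where s is the sum of the principal 2×2 minors.
tr M = -1 + 5 + (-3) = 1.
s = ((-1)·5 − 3²) + ((-1)·(-3) − (-2)²) + (5·(-3) − 0²) = -14 + (-1) + (-15) = -30.
det M (expand along row 1) = (-1)·(-15) − 3·(-9) + (-2)·10 = 22.
Characteristic polynomial: λ³ − λ² − 30λ − 22 = 0.
Substitute λ = y + (tr M)/3 = y + 0.333333 to remove the quadratic term: y³ + p·y + q = 0 with p = s − (tr M)²/3 = -30.333333 and q = −2(tr M)³/27 + (tr M)·s/3 − det M = -32.074074.
Three real roots ⇒ use the trigonometric (Viète) form: r = 2√(−p/3) = 6.359595, φ = arccos(3q/(p·r)) = arccos(0.498799) = 1.048583 rad.
y_k = r·cos(φ/3 − 2πk/3) for k = 0, 1, 2 gives y = 5.975059, -1.101439, -4.873620.
λ_k = y_k + 0.333333 gives λ = 6.3084, -0.7681, -4.5403 (check: the sum is 1.0000 = tr M).

Eigenvalues sorted in increasing order: [-4.5403, -0.7681, 6.3084].


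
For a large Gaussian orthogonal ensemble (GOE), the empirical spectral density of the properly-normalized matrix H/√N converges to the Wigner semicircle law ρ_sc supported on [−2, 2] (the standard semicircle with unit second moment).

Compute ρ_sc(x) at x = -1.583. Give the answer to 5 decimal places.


ρ_sc(x) = (1/(2π)) √(4 − x²). With x = -1.583:
  4 − x² = 4 − (-1.583)² = 4 − 2.505889 = 1.494111.
  √(4 − x²) = 1.222338.
  1/(2π) = 0.159155.
  ρ_sc(-1.583) = 0.159155 · 1.222338 = 0.194541.

Rounded to 5 decimal places: ρ_sc(-1.583) ≈ 0.19454.


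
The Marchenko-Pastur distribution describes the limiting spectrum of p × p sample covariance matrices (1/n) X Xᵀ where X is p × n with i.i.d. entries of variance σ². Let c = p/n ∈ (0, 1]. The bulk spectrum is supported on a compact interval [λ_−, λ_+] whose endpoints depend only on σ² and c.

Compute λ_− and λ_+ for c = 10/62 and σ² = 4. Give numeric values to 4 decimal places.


c = 10/62 = 0.161290; √c = 0.401610.
λ_− = σ² (1 − √c)² = 4 · (1 − 0.401610)² = 4 · (0.598390)² = 1.432284.
λ_+ = σ² (1 + √c)² = 4 · (1 + 0.401610)² = 4 · (1.401610)² = 7.858039.

Rounded to 4 decimal places: λ_− ≈ 1.4323, λ_+ ≈ 7.8580.


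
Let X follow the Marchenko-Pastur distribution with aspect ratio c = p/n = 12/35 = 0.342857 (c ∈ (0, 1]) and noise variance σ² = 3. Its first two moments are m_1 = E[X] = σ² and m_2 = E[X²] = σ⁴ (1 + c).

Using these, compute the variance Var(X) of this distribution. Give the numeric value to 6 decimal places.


m_1 = E[X] = σ² = 3, so m_1² = 9.
m_2 = E[X²] = σ⁴ (1 + c) = 9 · (1 + 0.342857) = 9 · 1.342857 = 12.085714.
(Note m_2 − m_1² simplifies to c · σ⁴ = 0.342857 · 9.)

Var(X) = m_2 − m_1² = 12.085714 − 9 = 3.085714.


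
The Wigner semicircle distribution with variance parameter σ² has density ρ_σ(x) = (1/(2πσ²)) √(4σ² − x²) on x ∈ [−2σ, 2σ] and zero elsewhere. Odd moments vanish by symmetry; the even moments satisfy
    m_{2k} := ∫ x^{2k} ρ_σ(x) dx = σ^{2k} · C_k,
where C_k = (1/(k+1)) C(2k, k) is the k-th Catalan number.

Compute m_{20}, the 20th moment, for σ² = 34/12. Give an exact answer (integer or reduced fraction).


By the scaled semicircle moment identity, m_{2k} = σ^{2k} · C_k with k = 10.
C_10 = (1/(k+1)) · C(2k, k) = (1/11) · C(20, 10) = (1/11) · 184756 = 16796.
σ^{2k} = (σ²)^k = (34/12)^10 = 2015993900449/60466176.

Therefore m_{20} = σ^{20} · C_10 = (2015993900449/60466176) · 16796 = 8465158387985351/15116544.


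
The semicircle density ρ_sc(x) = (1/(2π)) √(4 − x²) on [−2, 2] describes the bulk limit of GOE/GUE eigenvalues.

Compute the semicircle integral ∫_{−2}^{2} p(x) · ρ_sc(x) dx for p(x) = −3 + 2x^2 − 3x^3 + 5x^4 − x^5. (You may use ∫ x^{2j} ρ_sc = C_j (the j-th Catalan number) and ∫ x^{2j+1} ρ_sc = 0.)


Write p(x) = Σ a_i x^i, split into monomials and integrate each against ρ_sc separately.
Using ∫ x^{2j} ρ_sc = C_j = (1/(j+1)) C(2j, j) (Catalan numbers) and ∫ x^{2j+1} ρ_sc = 0 (odd monomials vanish by symmetry):
  i = 0 (even): a_0 · C_{0} = -3 · 1 = -3
  i = 2 (even): a_2 · C_{1} = 2 · 1 = 2
  i = 3 (odd): ∫ x^3 ρ_sc = 0 (vanishes)
  i = 4 (even): a_4 · C_{2} = 5 · 2 = 10
  i = 5 (odd): ∫ x^5 ρ_sc = 0 (vanishes)

Summing the contributions: ∫_{−2}^{2} p(x) ρ_sc(x) dx = (-3) + 2 + 10 = 9.


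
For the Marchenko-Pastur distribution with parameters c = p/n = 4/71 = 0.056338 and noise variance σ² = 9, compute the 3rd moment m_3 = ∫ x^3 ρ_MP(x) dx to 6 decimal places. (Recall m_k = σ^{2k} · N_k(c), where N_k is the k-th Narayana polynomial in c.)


E[X³] = σ⁶ (1 + 3c + c²) (third MP moment). With σ² = 9 (so σ⁶ = 729) and c = 4/71 = 0.056338: E[X³] = 729 · (1 + 3·0.056338 + (0.056338)²) = 729 · 1.172188.

So E[X^3] = 854.525094.


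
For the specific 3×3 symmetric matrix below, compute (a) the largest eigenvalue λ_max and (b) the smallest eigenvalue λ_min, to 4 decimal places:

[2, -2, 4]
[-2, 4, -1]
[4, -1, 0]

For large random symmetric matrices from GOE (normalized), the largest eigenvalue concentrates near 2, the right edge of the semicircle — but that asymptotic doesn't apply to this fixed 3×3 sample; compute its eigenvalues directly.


Since M is real symmetric, all three eigenvalues are real; they are the roots of det(λI − M) = λ³ − (tr M) λ² + s λ − det M, where s is the sum of the principal 2×2 minors.
tr M = 2 + 4 + 0 = 6.
s = (2·4 − (-2)²) + (2·0 − 4²) + (4·0 − (-1)²) = 4 + (-16) + (-1) = -13.
det M (expand along row 1) = 2·(-1) − (-2)·4 + 4·(-14) = -50.
Characteristic polynomial: λ³ − 6λ² − 13λ + 50 = 0.
Substitute λ = y + (tr M)/3 = y + 2.000000 to remove the quadratic term: y³ + p·y + q = 0 with p = s − (tr M)²/3 = -25.000000 and q = −2(tr M)³/27 + (tr M)·s/3 − det M = 8.000000.
Three real roots ⇒ use the trigonometric (Viète) form: r = 2√(−p/3) = 5.773503, φ = arccos(3q/(p·r)) = arccos(-0.166277) = 1.737849 rad.
y_k = r·cos(φ/3 − 2πk/3) for k = 0, 1, 2 gives y = 4.831587, 0.321327, -5.152914.
λ_k = y_k + 2.000000 gives λ = 6.8316, 2.3213, -3.1529 (check: the sum is 6.0000 = tr M).

Hence λ_max = 6.8316 and λ_min = -3.1529.


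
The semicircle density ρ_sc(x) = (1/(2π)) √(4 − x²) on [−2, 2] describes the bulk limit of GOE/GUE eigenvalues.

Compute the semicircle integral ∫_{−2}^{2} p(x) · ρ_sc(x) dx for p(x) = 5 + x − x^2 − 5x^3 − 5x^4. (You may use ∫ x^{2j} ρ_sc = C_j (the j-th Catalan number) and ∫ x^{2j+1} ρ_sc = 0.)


Write p(x) = Σ a_i x^i, split into monomials and integrate each against ρ_sc separately.
Using ∫ x^{2j} ρ_sc = C_j = (1/(j+1)) C(2j, j) (Catalan numbers) and ∫ x^{2j+1} ρ_sc = 0 (odd monomials vanish by symmetry):
  i = 0 (even): a_0 · C_{0} = 5 · 1 = 5
  i = 1 (odd): ∫ x^1 ρ_sc = 0 (vanishes)
  i = 2 (even): a_2 · C_{1} = -1 · 1 = -1
  i = 3 (odd): ∫ x^3 ρ_sc = 0 (vanishes)
  i = 4 (even): a_4 · C_{2} = -5 · 2 = -10

Summing the contributions: ∫_{−2}^{2} p(x) ρ_sc(x) dx = 5 + (-1) + (-10) = -6.


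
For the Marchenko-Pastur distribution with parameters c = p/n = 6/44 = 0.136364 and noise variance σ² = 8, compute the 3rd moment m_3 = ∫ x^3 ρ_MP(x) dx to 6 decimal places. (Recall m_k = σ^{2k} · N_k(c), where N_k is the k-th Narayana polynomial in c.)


E[X³] = σ⁶ (1 + 3c + c²) (third MP moment). With σ² = 8 (so σ⁶ = 512) and c = 6/44 = 0.136364: E[X³] = 512 · (1 + 3·0.136364 + (0.136364)²) = 512 · 1.427686.

So E[X^3] = 730.975207.


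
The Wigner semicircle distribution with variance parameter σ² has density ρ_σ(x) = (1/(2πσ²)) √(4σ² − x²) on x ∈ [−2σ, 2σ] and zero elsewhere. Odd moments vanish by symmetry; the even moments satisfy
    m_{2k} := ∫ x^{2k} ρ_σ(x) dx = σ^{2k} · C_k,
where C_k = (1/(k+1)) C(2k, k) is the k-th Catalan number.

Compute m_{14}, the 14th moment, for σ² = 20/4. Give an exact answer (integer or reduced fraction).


By the scaled semicircle moment identity, m_{2k} = σ^{2k} · C_k with k = 7.
C_7 = (1/(k+1)) · C(2k, k) = (1/8) · C(14, 7) = (1/8) · 3432 = 429.
σ^{2k} = (σ²)^k = (20/4)^7 = 78125.

Therefore m_{14} = σ^{14} · C_7 = 78125 · 429 = 33515625.


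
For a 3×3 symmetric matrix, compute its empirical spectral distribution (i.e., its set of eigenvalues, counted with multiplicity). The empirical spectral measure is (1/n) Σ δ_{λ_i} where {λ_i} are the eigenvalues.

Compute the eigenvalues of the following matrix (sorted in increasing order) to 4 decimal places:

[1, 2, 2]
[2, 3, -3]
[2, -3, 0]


Since M is real symmetric, all three eigenvalues are real; they are the roots of det(λI − M) = λ³ − (tr M) λ² + s λ − det M, where s is the sum of the principal 2×2 minors.
tr M = 1 + 3 + 0 = 4.
s = (1·3 − 2²) + (1·0 − 2²) + (3·0 − (-3)²) = -1 + (-4) + (-9) = -14.
det M (expand along row 1) = 1·(-9) − 2·6 + 2·(-12) = -45.
Characteristic polynomial: λ³ − 4λ² − 14λ + 45 = 0.
Substitute λ = y + (tr M)/3 = y + 1.333333 to remove the quadratic term: y³ + p·y + q = 0 with p = s − (tr M)²/3 = -19.333333 and q = −2(tr M)³/27 + (tr M)·s/3 − det M = 21.592593.
Three real roots ⇒ use the trigonometric (Viète) form: r = 2√(−p/3) = 5.077182, φ = arccos(3q/(p·r)) = arccos(-0.659928) = 2.291519 rad.
y_k = r·cos(φ/3 − 2πk/3) for k = 0, 1, 2 gives y = 3.666667, 1.208048, -4.874715.
λ_k = y_k + 1.333333 gives λ = 5.0000, 2.5414, -3.5414 (check: the sum is 4.0000 = tr M).

Eigenvalues sorted in increasing order: [-3.5414, 2.5414, 5.0000].


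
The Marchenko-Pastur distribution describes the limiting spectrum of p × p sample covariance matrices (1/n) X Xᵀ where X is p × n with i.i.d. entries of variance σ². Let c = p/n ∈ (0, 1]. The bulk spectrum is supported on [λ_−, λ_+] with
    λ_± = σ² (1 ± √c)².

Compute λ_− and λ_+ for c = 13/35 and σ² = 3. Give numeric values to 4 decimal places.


c = 13/35 = 0.371429; √c = 0.609449.
λ_− = σ² (1 − √c)² = 3 · (1 − 0.609449)² = 3 · (0.390551)² = 0.457589.
λ_+ = σ² (1 + √c)² = 3 · (1 + 0.609449)² = 3 · (1.609449)² = 7.770982.

Rounded to 4 decimal places: λ_− ≈ 0.4576, λ_+ ≈ 7.7710.


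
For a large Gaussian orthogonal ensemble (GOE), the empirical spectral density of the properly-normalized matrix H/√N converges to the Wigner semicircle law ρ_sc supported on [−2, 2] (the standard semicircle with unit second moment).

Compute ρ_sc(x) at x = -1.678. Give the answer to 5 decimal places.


ρ_sc(x) = (1/(2π)) √(4 − x²). With x = -1.678:
  4 − x² = 4 − (-1.678)² = 4 − 2.815684 = 1.184316.
  √(4 − x²) = 1.088263.
  1/(2π) = 0.159155.
  ρ_sc(-1.678) = 0.159155 · 1.088263 = 0.173202.

Rounded to 5 decimal places: ρ_sc(-1.678) ≈ 0.17320.


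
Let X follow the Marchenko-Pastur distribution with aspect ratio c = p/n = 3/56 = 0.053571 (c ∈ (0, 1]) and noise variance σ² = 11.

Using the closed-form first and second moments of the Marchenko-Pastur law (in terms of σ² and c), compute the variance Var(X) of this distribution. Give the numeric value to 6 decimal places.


Recall the MP moments m_1 = E[X] = σ² and m_2 = E[X²] = σ⁴ (1 + c).
m_1 = E[X] = σ² = 11, so m_1² = 121.
m_2 = E[X²] = σ⁴ (1 + c) = 121 · (1 + 0.053571) = 121 · 1.053571 = 127.482143.
(Note m_2 − m_1² simplifies to c · σ⁴ = 0.053571 · 121.)

Var(X) = m_2 − m_1² = 127.482143 − 121 = 6.482143.


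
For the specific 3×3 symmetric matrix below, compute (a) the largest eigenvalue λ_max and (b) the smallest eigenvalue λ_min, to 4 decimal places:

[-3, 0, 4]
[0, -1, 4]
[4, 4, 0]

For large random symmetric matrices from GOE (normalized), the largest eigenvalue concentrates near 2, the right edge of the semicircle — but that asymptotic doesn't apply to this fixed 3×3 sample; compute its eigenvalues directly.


Since M is real symmetric, all three eigenvalues are real; they are the roots of det(λI − M) = λ³ − (tr M) λ² + s λ − det M, where s is the sum of the principal 2×2 minors.
tr M = -3 + (-1) + 0 = -4.
s = ((-3)·(-1) − 0²) + ((-3)·0 − 4²) + ((-1)·0 − 4²) = 3 + (-16) + (-16) = -29.
det M (expand along row 1) = (-3)·(-16) − 0·(-16) + 4·4 = 64.
Characteristic polynomial: λ³ + 4λ² − 29λ − 64 = 0.
Substitute λ = y + (tr M)/3 = y − 1.333333 to remove the quadratic term: y³ + p·y + q = 0 with p = s − (tr M)²/3 = -34.333333 and q = −2(tr M)³/27 + (tr M)·s/3 − det M = -20.592593.
Three real roots ⇒ use the trigonometric (Viète) form: r = 2√(−p/3) = 6.765928, φ = arccos(3q/(p·r)) = arccos(0.265943) = 1.301614 rad.
y_k = r·cos(φ/3 − 2πk/3) for k = 0, 1, 2 gives y = 6.139031, -0.606275, -5.532756.
λ_k = y_k − 1.333333 gives λ = 4.8057, -1.9396, -6.8661 (check: the sum is -4.0000 = tr M).

Hence λ_max = 4.8057 and λ_min = -6.8661.


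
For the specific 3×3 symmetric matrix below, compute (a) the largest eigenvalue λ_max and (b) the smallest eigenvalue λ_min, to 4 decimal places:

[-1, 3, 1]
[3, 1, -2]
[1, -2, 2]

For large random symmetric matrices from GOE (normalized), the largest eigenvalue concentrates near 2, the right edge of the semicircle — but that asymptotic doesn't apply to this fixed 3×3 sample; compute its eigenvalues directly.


Since M is real symmetric, all three eigenvalues are real; they are the roots of det(λI − M) = λ³ − (tr M) λ² + s λ − det M, where s is the sum of the principal 2×2 minors.
tr M = -1 + 1 + 2 = 2.
s = ((-1)·1 − 3²) + ((-1)·2 − 1²) + (1·2 − (-2)²) = -10 + (-3) + (-2) = -15.
det M (expand along row 1) = (-1)·(-2) − 3·8 + 1·(-7) = -29.
Characteristic polynomial: λ³ − 2λ² − 15λ + 29 = 0.
Substitute λ = y + (tr M)/3 = y + 0.666667 to remove the quadratic term: y³ + p·y + q = 0 with p = s − (tr M)²/3 = -16.333333 and q = −2(tr M)³/27 + (tr M)·s/3 − det M = 18.407407.
Three real roots ⇒ use the trigonometric (Viète) form: r = 2√(−p/3) = 4.666667, φ = arccos(3q/(p·r)) = arccos(-0.724490) = 2.381090 rad.
y_k = r·cos(φ/3 − 2πk/3) for k = 0, 1, 2 gives y = 3.272334, 1.245187, -4.517522.
λ_k = y_k + 0.666667 gives λ = 3.9390, 1.9119, -3.8509 (check: the sum is 2.0000 = tr M).

Hence λ_max = 3.9390 and λ_min = -3.8509.


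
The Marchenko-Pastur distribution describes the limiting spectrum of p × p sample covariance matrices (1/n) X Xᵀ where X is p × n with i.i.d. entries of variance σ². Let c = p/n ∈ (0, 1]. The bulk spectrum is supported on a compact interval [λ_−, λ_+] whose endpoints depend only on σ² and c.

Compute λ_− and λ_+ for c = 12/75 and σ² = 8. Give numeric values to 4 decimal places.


c = 12/75 = 0.160000; √c = 0.400000.
λ_− = σ² (1 − √c)² = 8 · (1 − 0.400000)² = 8 · (0.600000)² = 2.880000.
λ_+ = σ² (1 + √c)² = 8 · (1 + 0.400000)² = 8 · (1.400000)² = 15.680000.

Rounded to 4 decimal places: λ_− ≈ 2.8800, λ_+ ≈ 15.6800.


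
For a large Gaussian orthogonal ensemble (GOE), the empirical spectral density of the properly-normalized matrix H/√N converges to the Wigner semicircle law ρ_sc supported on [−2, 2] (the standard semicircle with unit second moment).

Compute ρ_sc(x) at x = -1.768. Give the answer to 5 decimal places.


ρ_sc(x) = (1/(2π)) √(4 − x²). With x = -1.768:
  4 − x² = 4 − (-1.768)² = 4 − 3.125824 = 0.874176.
  √(4 − x²) = 0.934974.
  1/(2π) = 0.159155.
  ρ_sc(-1.768) = 0.159155 · 0.934974 = 0.148806.

Rounded to 5 decimal places: ρ_sc(-1.768) ≈ 0.14881.


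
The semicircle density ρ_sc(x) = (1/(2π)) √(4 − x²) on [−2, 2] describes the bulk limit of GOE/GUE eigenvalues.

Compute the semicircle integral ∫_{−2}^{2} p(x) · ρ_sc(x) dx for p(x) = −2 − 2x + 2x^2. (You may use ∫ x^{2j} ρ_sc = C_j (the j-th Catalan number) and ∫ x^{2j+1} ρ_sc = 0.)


Write p(x) = Σ a_i x^i, split into monomials and integrate each against ρ_sc separately.
Using ∫ x^{2j} ρ_sc = C_j = (1/(j+1)) C(2j, j) (Catalan numbers) and ∫ x^{2j+1} ρ_sc = 0 (odd monomials vanish by symmetry):
  i = 0 (even): a_0 · C_{0} = -2 · 1 = -2
  i = 1 (odd): ∫ x^1 ρ_sc = 0 (vanishes)
  i = 2 (even): a_2 · C_{1} = 2 · 1 = 2

Summing the contributions: ∫_{−2}^{2} p(x) ρ_sc(x) dx = (-2) + 2 = 0.


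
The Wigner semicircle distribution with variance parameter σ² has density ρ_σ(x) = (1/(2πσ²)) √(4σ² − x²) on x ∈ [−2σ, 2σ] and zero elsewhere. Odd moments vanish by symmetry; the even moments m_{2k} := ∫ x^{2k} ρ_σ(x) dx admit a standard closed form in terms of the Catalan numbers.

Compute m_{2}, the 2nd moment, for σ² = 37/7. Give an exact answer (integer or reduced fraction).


By the scaled semicircle moment identity, m_{2k} = σ^{2k} · C_k with k = 1.
C_1 = (1/(k+1)) · C(2k, k) = (1/2) · C(2, 1) = (1/2) · 2 = 1.
σ^{2k} = (σ²)^k = (37/7)^1 = 37/7.

Therefore m_{2} = σ^{2} · C_1 = (37/7) · 1 = 37/7.


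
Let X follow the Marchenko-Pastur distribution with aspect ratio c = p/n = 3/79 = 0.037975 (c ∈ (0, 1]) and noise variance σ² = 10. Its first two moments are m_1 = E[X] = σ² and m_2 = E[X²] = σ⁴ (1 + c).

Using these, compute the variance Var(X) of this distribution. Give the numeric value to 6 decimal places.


m_1 = E[X] = σ² = 10, so m_1² = 100.
m_2 = E[X²] = σ⁴ (1 + c) = 100 · (1 + 0.037975) = 100 · 1.037975 = 103.797468.
(Note m_2 − m_1² simplifies to c · σ⁴ = 0.037975 · 100.)

Var(X) = m_2 − m_1² = 103.797468 − 100 = 3.797468.


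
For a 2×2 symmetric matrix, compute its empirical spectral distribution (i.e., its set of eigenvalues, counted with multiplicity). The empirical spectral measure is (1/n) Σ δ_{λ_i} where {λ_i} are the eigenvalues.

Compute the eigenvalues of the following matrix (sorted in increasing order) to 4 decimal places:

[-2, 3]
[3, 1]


Since M is real symmetric, both eigenvalues are real; they are the roots of det(λI − M) = λ² − (tr M) λ + det M.
tr M = -2 + 1 = -1.
det M = (-2)·1 − 3² = -2 − 9 = -11.
Characteristic polynomial: λ² + λ − 11 = 0.
Discriminant Δ = (tr M)² − 4·det M = 1 − (-44) = 45; √Δ = 6.708204.
λ = (tr M ± √Δ)/2 = (-1 ± 6.708204)/2, giving (tr M − √Δ)/2 = -3.8541 and (tr M + √Δ)/2 = 2.8541.

Eigenvalues sorted in increasing order: [-3.8541, 2.8541].


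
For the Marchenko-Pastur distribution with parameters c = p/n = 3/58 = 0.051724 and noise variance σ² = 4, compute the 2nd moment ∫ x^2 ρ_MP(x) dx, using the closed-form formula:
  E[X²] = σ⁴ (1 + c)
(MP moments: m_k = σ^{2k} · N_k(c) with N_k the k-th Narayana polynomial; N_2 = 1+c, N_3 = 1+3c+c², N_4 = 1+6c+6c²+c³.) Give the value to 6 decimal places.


E[X²] = σ⁴ (1 + c) (second MP moment). With σ² = 4 (so σ⁴ = 16) and c = 3/58 = 0.051724: E[X²] = 16 · (1 + 0.051724) = 16 · 1.051724.

So E[X^2] = 16.827586.


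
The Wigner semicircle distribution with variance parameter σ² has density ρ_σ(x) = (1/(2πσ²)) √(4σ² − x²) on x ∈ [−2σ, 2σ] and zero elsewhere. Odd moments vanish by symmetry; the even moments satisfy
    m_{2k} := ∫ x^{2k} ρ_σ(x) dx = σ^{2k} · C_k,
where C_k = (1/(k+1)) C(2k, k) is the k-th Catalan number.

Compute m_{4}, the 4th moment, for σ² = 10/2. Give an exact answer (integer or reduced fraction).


By the scaled semicircle moment identity, m_{2k} = σ^{2k} · C_k with k = 2.
C_2 = (1/(k+1)) · C(2k, k) = (1/3) · C(4, 2) = (1/3) · 6 = 2.
σ^{2k} = (σ²)^k = (10/2)^2 = 25.

Therefore m_{4} = σ^{4} · C_2 = 25 · 2 = 50.


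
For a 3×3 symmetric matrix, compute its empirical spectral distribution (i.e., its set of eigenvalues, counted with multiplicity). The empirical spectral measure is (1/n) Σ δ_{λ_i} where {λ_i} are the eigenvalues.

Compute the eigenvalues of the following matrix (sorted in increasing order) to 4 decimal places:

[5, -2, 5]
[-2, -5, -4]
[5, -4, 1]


Since M is real symmetric, all three eigenvalues are real; they are the roots of det(λI − M) = λ³ − (tr M) λ² + s λ − det M, where s is the sum of the principal 2×2 minors.
tr M = 5 + (-5) + 1 = 1.
s = (5·(-5) − (-2)²) + (5·1 − 5²) + ((-5)·1 − (-4)²) = -29 + (-20) + (-21) = -70.
det M (expand along row 1) = 5·(-21) − (-2)·18 + 5·33 = 96.
Characteristic polynomial: λ³ − λ² − 70λ − 96 = 0.
Substitute λ = y + (tr M)/3 = y + 0.333333 to remove the quadratic term: y³ + p·y + q = 0 with p = s − (tr M)²/3 = -70.333333 and q = −2(tr M)³/27 + (tr M)·s/3 − det M = -119.407407.
Three real roots ⇒ use the trigonometric (Viète) form: r = 2√(−p/3) = 9.683893, φ = arccos(3q/(p·r)) = arccos(0.525946) = 1.016969 rad.
y_k = r·cos(φ/3 − 2πk/3) for k = 0, 1, 2 gives y = 9.132793, -1.777597, -7.355196.
λ_k = y_k + 0.333333 gives λ = 9.4661, -1.4443, -7.0219 (check: the sum is 1.0000 = tr M).

Eigenvalues sorted in increasing order: [-7.0219, -1.4443, 9.4661].


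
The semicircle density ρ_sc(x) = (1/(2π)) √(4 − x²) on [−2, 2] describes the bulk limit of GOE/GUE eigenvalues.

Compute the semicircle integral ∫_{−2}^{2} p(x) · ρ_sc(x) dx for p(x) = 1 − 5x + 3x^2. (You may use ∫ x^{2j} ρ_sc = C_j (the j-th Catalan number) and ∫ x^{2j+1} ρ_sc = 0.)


Write p(x) = Σ a_i x^i, split into monomials and integrate each against ρ_sc separately.
Using ∫ x^{2j} ρ_sc = C_j = (1/(j+1)) C(2j, j) (Catalan numbers) and ∫ x^{2j+1} ρ_sc = 0 (odd monomials vanish by symmetry):
  i = 0 (even): a_0 · C_{0} = 1 · 1 = 1
  i = 1 (odd): ∫ x^1 ρ_sc = 0 (vanishes)
  i = 2 (even): a_2 · C_{1} = 3 · 1 = 3

Summing the contributions: ∫_{−2}^{2} p(x) ρ_sc(x) dx = 1 + 3 = 4.


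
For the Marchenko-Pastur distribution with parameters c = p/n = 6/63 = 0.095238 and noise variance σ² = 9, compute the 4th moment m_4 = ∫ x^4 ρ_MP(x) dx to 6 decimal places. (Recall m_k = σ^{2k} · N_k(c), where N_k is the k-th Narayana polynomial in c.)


E[X⁴] = σ⁸ (1 + 6c + 6c² + c³) (fourth MP moment). With σ² = 9 (so σ⁸ = 6561) and c = 6/63 = 0.095238: E[X⁴] = 6561 · (1 + 6·0.095238 + 6·(0.095238)² + (0.095238)³) = 6561 · 1.626714.

So E[X^4] = 10672.871720.


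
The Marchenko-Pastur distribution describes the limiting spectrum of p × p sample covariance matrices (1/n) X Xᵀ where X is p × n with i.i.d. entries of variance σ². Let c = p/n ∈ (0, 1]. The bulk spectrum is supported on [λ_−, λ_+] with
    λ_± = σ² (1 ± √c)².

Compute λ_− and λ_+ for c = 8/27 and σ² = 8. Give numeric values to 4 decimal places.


c = 8/27 = 0.296296; √c = 0.544331.
λ_− = σ² (1 − √c)² = 8 · (1 − 0.544331)² = 8 · (0.455669)² = 1.661074.
λ_+ = σ² (1 + √c)² = 8 · (1 + 0.544331)² = 8 · (1.544331)² = 19.079667.

Rounded to 4 decimal places: λ_− ≈ 1.6611, λ_+ ≈ 19.0797.


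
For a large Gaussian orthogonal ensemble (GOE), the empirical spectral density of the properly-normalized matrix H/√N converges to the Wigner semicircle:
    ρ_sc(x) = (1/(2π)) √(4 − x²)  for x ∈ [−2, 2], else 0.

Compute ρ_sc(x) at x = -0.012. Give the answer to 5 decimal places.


ρ_sc(x) = (1/(2π)) √(4 − x²). With x = -0.012:
  4 − x² = 4 − (-0.012)² = 4 − 0.000144 = 3.999856.
  √(4 − x²) = 1.999964.
  1/(2π) = 0.159155.
  ρ_sc(-0.012) = 0.159155 · 1.999964 = 0.318304.

Rounded to 5 decimal places: ρ_sc(-0.012) ≈ 0.31830.


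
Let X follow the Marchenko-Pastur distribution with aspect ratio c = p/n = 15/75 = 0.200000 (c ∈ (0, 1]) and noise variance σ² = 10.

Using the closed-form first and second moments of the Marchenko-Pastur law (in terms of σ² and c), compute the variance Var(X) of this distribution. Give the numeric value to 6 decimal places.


Recall the MP moments m_1 = E[X] = σ² and m_2 = E[X²] = σ⁴ (1 + c).
m_1 = E[X] = σ² = 10, so m_1² = 100.
m_2 = E[X²] = σ⁴ (1 + c) = 100 · (1 + 0.200000) = 100 · 1.200000 = 120.000000.
(Note m_2 − m_1² simplifies to c · σ⁴ = 0.200000 · 100.)

Var(X) = m_2 − m_1² = 120.000000 − 100 = 20.000000.


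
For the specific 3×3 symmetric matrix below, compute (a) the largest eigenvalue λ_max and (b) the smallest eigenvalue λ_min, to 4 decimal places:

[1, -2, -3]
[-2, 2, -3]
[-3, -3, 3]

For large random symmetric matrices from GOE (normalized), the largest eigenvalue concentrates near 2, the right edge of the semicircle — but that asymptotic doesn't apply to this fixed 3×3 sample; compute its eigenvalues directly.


Since M is real symmetric, all three eigenvalues are real; they are the roots of det(λI − M) = λ³ − (tr M) λ² + s λ − det M, where s is the sum of the principal 2×2 minors.
tr M = 1 + 2 + 3 = 6.
s = (1·2 − (-2)²) + (1·3 − (-3)²) + (2·3 − (-3)²) = -2 + (-6) + (-3) = -11.
det M (expand along row 1) = 1·(-3) − (-2)·(-15) + (-3)·12 = -69.
Characteristic polynomial: λ³ − 6λ² − 11λ + 69 = 0.
Substitute λ = y + (tr M)/3 = y + 2.000000 to remove the quadratic term: y³ + p·y + q = 0 with p = s − (tr M)²/3 = -23.000000 and q = −2(tr M)³/27 + (tr M)·s/3 − det M = 31.000000.
Three real roots ⇒ use the trigonometric (Viète) form: r = 2√(−p/3) = 5.537749, φ = arccos(3q/(p·r)) = arccos(-0.730166) = 2.389362 rad.
y_k = r·cos(φ/3 − 2πk/3) for k = 0, 1, 2 gives y = 3.872250, 1.492324, -5.364574.
λ_k = y_k + 2.000000 gives λ = 5.8722, 3.4923, -3.3646 (check: the sum is 6.0000 = tr M).

Hence λ_max = 5.8722 and λ_min = -3.3646.


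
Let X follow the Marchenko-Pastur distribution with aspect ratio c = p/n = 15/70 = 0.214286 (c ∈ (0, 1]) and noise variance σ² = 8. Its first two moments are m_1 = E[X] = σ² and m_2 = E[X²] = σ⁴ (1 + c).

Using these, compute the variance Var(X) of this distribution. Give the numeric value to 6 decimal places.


m_1 = E[X] = σ² = 8, so m_1² = 64.
m_2 = E[X²] = σ⁴ (1 + c) = 64 · (1 + 0.214286) = 64 · 1.214286 = 77.714286.
(Note m_2 − m_1² simplifies to c · σ⁴ = 0.214286 · 64.)

Var(X) = m_2 − m_1² = 77.714286 − 64 = 13.714286.


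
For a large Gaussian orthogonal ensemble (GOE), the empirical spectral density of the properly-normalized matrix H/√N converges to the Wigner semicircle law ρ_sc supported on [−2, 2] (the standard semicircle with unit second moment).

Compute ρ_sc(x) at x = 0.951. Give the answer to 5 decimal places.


ρ_sc(x) = (1/(2π)) √(4 − x²). With x = 0.951:
  4 − x² = 4 − (0.951)² = 4 − 0.904401 = 3.095599.
  √(4 − x²) = 1.759431.
  1/(2π) = 0.159155.
  ρ_sc(0.951) = 0.159155 · 1.759431 = 0.280022.

Rounded to 5 decimal places: ρ_sc(0.951) ≈ 0.28002.


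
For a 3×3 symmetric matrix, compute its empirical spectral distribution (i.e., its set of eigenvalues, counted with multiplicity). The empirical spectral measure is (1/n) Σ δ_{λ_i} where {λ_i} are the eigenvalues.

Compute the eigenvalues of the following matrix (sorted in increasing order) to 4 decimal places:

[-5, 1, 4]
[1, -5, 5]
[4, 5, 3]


Since M is real symmetric, all three eigenvalues are real; they are the roots of det(λI − M) = λ³ − (tr M) λ² + s λ − det M, where s is the sum of the principal 2×2 minors.
tr M = -5 + (-5) + 3 = -7.
s = ((-5)·(-5) − 1²) + ((-5)·3 − 4²) + ((-5)·3 − 5²) = 24 + (-31) + (-40) = -47.
det M (expand along row 1) = (-5)·(-40) − 1·(-17) + 4·25 = 317.
Characteristic polynomial: λ³ + 7λ² − 47λ − 317 = 0.
Substitute λ = y + (tr M)/3 = y − 2.333333 to remove the quadratic term: y³ + p·y + q = 0 with p = s − (tr M)²/3 = -63.333333 and q = −2(tr M)³/27 + (tr M)·s/3 − det M = -181.925926.
Three real roots ⇒ use the trigonometric (Viète) form: r = 2√(−p/3) = 9.189366, φ = arccos(3q/(p·r)) = arccos(0.937774) = 0.354634 rad.
y_k = r·cos(φ/3 − 2πk/3) for k = 0, 1, 2 gives y = 9.125235, -3.624054, -5.501181.
λ_k = y_k − 2.333333 gives λ = 6.7919, -5.9574, -7.8345 (check: the sum is -7.0000 = tr M).

Eigenvalues sorted in increasing order: [-7.8345, -5.9574, 6.7919].


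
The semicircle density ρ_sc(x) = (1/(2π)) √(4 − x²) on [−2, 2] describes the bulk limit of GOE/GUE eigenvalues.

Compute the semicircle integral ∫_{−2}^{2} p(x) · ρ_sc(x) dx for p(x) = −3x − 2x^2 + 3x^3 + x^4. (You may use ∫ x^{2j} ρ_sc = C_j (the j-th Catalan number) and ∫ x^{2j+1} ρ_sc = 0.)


Write p(x) = Σ a_i x^i, split into monomials and integrate each against ρ_sc separately.
Using ∫ x^{2j} ρ_sc = C_j = (1/(j+1)) C(2j, j) (Catalan numbers) and ∫ x^{2j+1} ρ_sc = 0 (odd monomials vanish by symmetry):
  i = 1 (odd): ∫ x^1 ρ_sc = 0 (vanishes)
  i = 2 (even): a_2 · C_{1} = -2 · 1 = -2
  i = 3 (odd): ∫ x^3 ρ_sc = 0 (vanishes)
  i = 4 (even): a_4 · C_{2} = 1 · 2 = 2

Summing the contributions: ∫_{−2}^{2} p(x) ρ_sc(x) dx = (-2) + 2 = 0.


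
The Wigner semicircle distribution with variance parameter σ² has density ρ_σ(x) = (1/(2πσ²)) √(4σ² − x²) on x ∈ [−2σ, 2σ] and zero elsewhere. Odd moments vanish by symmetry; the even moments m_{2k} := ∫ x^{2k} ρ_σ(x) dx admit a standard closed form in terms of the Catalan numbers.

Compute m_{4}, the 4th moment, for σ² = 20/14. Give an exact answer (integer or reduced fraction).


By the scaled semicircle moment identity, m_{2k} = σ^{2k} · C_k with k = 2.
C_2 = (1/(k+1)) · C(2k, k) = (1/3) · C(4, 2) = (1/3) · 6 = 2.
σ^{2k} = (σ²)^k = (20/14)^2 = 100/49.

Therefore m_{4} = σ^{4} · C_2 = (100/49) · 2 = 200/49.
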